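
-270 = -270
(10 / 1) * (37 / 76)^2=6845 / 2888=2.37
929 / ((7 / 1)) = 929 / 7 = 132.71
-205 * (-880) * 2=360800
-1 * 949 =-949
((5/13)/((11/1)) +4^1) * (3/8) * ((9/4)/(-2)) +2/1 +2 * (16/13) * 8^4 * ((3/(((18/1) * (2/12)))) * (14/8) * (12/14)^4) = 29897933587/3139136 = 9524.26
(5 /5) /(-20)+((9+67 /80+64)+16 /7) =76.07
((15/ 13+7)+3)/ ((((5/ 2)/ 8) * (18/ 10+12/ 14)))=16240/ 1209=13.43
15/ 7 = 2.14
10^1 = 10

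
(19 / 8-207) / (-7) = 1637 / 56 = 29.23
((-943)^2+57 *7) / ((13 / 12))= 10675776 / 13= 821213.54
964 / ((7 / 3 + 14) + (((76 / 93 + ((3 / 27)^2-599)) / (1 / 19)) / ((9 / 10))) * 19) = -21785436 / 5421872543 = -0.00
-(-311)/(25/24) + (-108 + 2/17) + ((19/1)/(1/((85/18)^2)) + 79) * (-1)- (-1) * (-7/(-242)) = -5198145473/16661700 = -311.98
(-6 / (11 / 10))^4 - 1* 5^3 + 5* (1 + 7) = 11715515 / 14641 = 800.19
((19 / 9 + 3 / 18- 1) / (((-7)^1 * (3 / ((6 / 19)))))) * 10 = -230 / 1197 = -0.19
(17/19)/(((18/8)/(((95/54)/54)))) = 85/6561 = 0.01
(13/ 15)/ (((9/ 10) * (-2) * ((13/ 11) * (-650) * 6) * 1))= 11/ 105300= 0.00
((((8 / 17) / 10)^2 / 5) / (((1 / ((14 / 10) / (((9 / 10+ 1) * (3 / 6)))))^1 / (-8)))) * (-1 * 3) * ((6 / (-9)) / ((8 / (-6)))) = 5376 / 686375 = 0.01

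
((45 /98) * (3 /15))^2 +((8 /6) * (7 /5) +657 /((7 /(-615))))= -8315181773 /144060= -57720.27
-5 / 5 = -1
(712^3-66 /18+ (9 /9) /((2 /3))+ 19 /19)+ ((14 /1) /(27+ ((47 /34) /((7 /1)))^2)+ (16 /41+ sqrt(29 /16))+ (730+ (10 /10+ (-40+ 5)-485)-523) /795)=sqrt(29) /4+ 36038397249083952277 /99844808430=360944128.70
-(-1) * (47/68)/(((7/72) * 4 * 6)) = 0.30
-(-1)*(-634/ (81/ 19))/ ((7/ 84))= -48184/ 27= -1784.59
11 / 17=0.65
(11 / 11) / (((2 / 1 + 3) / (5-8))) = -0.60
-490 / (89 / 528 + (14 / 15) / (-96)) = -1940400 / 629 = -3084.90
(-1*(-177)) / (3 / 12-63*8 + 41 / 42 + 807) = 14868 / 25555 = 0.58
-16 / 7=-2.29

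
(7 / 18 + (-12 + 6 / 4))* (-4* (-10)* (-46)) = 167440 / 9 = 18604.44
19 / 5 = 3.80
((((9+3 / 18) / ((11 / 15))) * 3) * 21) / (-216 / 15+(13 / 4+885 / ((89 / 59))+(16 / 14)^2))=68685750 / 50312117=1.37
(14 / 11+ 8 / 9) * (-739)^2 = 116869894 / 99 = 1180503.98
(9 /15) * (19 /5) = 57 /25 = 2.28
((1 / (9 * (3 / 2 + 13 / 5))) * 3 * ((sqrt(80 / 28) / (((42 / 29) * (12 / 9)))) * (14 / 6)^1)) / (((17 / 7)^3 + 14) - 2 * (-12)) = 7105 * sqrt(35) / 13244886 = 0.00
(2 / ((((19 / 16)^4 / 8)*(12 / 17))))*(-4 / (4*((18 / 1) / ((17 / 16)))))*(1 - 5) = 9469952 / 3518667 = 2.69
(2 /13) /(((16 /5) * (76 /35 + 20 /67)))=11725 /602368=0.02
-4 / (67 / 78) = -312 / 67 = -4.66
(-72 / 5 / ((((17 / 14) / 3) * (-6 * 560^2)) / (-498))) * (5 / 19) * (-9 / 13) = 20169 / 11757200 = 0.00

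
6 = 6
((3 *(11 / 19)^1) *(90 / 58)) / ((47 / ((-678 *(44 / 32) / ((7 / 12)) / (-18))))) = 1845855 / 362558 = 5.09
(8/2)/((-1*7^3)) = -0.01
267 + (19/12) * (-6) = 515/2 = 257.50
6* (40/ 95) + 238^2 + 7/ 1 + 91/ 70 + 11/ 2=5382731/ 95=56660.33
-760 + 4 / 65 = -49396 / 65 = -759.94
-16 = -16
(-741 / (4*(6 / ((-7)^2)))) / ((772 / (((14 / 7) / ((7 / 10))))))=-8645 / 1544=-5.60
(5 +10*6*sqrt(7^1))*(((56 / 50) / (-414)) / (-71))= 14 / 73485 +56*sqrt(7) / 24495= 0.01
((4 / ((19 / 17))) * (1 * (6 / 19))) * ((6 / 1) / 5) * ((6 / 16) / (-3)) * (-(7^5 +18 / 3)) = 5144778 / 1805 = 2850.29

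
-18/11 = -1.64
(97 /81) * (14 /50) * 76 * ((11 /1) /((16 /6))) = 105.12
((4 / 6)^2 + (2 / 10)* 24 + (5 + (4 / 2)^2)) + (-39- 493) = -23299 / 45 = -517.76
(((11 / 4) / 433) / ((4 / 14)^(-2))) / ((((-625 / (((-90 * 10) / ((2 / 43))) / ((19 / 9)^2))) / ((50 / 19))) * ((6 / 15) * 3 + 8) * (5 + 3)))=1724085 / 13388521076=0.00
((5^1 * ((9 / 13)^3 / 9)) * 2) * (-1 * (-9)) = 7290 / 2197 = 3.32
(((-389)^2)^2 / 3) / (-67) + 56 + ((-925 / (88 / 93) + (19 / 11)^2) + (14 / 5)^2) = -554137119981347 / 4864200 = -113921532.83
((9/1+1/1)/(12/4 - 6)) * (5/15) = -1.11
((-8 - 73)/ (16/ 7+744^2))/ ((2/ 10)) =-2835/ 3874768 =-0.00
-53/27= -1.96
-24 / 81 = -0.30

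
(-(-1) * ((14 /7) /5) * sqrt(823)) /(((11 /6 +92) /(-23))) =-2.81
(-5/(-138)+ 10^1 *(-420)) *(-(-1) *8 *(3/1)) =-2318380/23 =-100799.13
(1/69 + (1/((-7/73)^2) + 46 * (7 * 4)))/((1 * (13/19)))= 89727082/43953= 2041.43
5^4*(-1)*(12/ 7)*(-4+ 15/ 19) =457500/ 133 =3439.85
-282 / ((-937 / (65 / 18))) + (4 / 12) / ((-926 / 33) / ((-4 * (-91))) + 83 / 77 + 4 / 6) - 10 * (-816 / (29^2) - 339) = 80521726478677 / 23675970765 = 3400.99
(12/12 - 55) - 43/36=-1987/36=-55.19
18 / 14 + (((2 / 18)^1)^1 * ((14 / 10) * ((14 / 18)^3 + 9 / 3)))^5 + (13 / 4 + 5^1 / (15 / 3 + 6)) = 18858040985243033906593 / 3744560961389534070708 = 5.04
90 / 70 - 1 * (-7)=58 / 7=8.29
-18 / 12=-3 / 2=-1.50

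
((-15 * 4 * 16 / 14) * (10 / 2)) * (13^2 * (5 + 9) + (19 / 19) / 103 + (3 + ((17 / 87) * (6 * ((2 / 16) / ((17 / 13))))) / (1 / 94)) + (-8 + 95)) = -17682162000 / 20909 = -845672.29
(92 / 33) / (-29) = -0.10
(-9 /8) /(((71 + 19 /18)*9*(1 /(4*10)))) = -90 /1297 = -0.07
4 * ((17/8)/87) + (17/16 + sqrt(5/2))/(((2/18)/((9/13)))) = 121567/18096 + 81 * sqrt(10)/26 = 16.57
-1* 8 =-8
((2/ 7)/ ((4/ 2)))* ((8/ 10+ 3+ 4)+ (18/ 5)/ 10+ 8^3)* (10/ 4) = 6502/ 35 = 185.77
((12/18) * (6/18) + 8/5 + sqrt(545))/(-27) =-sqrt(545)/27 -82/1215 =-0.93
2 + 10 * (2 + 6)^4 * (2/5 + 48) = 1982466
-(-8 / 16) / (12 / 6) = 1 / 4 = 0.25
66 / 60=11 / 10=1.10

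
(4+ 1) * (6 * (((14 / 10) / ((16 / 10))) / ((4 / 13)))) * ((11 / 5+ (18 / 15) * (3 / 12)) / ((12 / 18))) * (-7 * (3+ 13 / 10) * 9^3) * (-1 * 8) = 898561755 / 16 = 56160109.69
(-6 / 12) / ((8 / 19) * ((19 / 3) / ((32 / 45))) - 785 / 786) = -786 / 4325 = -0.18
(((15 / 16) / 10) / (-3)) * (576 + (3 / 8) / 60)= -92161 / 5120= -18.00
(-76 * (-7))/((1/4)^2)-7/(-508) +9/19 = 82162529/9652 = 8512.49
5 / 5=1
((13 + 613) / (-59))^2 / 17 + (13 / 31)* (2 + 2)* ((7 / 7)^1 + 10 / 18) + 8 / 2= 218455792 / 16510383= 13.23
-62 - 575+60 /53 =-33701 /53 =-635.87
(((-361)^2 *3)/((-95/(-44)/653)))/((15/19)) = 3744382972/25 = 149775318.88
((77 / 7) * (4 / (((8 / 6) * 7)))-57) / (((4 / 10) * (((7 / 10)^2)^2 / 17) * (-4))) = 38887500 / 16807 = 2313.77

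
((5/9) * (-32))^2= 25600/81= 316.05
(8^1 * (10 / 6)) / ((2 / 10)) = 200 / 3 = 66.67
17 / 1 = 17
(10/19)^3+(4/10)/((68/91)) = 794169/1166030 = 0.68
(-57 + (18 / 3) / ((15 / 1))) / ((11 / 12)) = -3396 / 55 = -61.75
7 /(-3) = -2.33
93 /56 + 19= 1157 /56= 20.66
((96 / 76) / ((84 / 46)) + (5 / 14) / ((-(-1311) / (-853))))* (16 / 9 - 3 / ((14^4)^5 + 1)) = 11286512983849218591315367355 / 13820824440681095230585472322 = 0.82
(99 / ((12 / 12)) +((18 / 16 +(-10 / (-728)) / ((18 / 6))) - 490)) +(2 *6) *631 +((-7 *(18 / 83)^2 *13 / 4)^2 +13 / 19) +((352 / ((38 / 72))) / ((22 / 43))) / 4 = 14789383173396385 / 1969330488216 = 7509.85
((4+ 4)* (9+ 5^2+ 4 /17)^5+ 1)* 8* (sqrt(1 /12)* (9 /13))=601532124.56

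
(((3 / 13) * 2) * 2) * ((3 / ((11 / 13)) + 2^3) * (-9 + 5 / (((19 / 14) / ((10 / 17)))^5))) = -47811608436414588 / 502746029191549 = -95.10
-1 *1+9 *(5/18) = 3/2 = 1.50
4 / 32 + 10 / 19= 99 / 152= 0.65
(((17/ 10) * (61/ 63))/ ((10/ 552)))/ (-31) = -47702/ 16275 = -2.93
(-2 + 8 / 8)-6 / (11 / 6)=-47 / 11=-4.27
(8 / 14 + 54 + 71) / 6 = 293 / 14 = 20.93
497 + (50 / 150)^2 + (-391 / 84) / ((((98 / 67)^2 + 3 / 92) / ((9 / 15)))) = 140103384457 / 282566025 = 495.83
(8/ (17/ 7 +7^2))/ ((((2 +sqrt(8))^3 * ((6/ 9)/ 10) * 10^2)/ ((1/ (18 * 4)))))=0.00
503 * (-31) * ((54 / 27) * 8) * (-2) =498976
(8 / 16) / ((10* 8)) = 1 / 160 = 0.01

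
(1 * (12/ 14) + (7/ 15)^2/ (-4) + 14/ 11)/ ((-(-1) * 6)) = 0.35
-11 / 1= -11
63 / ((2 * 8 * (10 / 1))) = 63 / 160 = 0.39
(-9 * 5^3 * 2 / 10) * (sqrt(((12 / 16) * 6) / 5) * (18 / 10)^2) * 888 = -614132.03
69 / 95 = 0.73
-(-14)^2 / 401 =-0.49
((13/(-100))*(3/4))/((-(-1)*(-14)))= 39/5600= 0.01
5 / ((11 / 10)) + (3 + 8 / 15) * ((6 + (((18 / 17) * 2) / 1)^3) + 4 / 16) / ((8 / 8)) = 195147767 / 3242580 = 60.18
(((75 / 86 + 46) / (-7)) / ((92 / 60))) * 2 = -60465 / 6923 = -8.73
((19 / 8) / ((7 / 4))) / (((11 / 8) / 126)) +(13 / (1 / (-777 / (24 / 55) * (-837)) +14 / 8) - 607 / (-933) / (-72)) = 8127423497284997 / 61672697357832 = 131.78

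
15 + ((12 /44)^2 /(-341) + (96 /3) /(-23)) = 13.61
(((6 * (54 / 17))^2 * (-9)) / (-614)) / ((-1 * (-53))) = 0.10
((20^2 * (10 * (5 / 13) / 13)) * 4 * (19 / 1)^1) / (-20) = -76000 / 169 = -449.70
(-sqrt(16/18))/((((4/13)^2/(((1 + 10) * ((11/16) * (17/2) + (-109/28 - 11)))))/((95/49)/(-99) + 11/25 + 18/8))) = 443762618897 * sqrt(2)/237081600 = 2647.08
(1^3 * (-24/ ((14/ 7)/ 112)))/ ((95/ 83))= -111552/ 95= -1174.23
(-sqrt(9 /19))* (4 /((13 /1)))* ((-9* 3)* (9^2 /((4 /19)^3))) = 2368521* sqrt(19) /208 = 49635.31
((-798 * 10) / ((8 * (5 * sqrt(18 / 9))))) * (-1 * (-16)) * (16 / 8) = -3192 * sqrt(2) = -4514.17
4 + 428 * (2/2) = 432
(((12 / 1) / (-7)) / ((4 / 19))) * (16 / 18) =-152 / 21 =-7.24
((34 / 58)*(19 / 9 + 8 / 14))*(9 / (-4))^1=-2873 / 812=-3.54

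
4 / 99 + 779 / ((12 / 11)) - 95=245173 / 396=619.12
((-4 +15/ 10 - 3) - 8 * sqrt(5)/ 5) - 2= -11.08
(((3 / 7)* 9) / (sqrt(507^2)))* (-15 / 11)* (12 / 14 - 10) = 0.09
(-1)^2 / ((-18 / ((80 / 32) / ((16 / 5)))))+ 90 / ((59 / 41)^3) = 3567730165 / 118298304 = 30.16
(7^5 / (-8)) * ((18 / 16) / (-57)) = 50421 / 1216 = 41.46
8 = 8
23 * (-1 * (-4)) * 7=644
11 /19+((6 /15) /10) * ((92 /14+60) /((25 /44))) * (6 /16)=194216 /83125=2.34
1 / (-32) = -1 / 32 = -0.03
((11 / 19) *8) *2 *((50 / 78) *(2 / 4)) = 2200 / 741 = 2.97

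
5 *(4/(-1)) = -20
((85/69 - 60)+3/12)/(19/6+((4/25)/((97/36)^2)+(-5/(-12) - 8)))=3799118975/285308491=13.32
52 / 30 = 26 / 15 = 1.73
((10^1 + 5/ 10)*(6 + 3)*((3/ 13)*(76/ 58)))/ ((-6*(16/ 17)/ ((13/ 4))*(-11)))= 61047/ 40832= 1.50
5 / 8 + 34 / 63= 587 / 504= 1.16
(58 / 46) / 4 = 29 / 92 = 0.32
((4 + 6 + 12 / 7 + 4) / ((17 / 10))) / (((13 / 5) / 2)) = 7.11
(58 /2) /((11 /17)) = 493 /11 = 44.82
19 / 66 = 0.29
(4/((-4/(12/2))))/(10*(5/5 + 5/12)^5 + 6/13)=-9704448/93037201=-0.10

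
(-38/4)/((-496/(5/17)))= 95/16864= 0.01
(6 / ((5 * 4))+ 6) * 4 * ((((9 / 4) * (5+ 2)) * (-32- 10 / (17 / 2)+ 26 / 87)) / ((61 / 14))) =-450325386 / 150365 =-2994.88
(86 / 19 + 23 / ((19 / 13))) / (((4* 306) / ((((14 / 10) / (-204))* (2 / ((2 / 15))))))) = -2695 / 1581408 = -0.00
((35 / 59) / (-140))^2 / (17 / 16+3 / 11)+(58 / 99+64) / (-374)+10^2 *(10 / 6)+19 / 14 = 35587788492617 / 212019947370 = 167.85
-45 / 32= -1.41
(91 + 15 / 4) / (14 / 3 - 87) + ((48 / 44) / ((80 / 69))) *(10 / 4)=26115 / 21736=1.20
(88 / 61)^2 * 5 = 38720 / 3721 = 10.41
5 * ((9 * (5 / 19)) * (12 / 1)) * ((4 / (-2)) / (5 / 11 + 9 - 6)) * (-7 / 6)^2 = -40425 / 361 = -111.98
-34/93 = -0.37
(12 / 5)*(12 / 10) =72 / 25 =2.88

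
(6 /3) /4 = 1 /2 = 0.50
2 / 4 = 1 / 2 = 0.50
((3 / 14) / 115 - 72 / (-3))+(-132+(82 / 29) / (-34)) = -85787371 / 793730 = -108.08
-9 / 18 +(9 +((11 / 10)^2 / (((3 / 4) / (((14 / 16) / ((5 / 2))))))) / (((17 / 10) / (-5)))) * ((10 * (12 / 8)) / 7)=1812 / 119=15.23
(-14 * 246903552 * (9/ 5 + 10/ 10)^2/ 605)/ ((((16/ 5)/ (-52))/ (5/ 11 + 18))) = 446982832977408/ 33275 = 13432992726.59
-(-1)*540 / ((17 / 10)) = 5400 / 17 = 317.65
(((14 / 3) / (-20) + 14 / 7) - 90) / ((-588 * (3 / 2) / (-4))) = -2647 / 6615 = -0.40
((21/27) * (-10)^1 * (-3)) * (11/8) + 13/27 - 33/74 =128347/3996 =32.12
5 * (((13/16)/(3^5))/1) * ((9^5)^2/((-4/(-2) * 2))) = 932678955/64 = 14573108.67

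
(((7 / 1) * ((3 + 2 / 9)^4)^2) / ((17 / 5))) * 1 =23925.61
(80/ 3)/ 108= 20/ 81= 0.25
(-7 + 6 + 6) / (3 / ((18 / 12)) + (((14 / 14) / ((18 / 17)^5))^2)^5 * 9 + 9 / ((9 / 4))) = 64473722508994897426019642708781535108281120479128831169396736 / 84028495157223240587373725726822440096380181941991967615271533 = 0.77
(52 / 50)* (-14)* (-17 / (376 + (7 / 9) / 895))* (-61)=-608100948 / 15143435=-40.16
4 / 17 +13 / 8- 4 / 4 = 117 / 136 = 0.86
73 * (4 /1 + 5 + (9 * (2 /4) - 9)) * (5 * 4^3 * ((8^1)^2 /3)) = 2242560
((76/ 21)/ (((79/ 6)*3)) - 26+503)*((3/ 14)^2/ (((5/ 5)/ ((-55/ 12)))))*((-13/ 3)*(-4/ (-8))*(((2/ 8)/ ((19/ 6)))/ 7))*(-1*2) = -565918925/ 115324832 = -4.91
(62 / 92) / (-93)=-1 / 138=-0.01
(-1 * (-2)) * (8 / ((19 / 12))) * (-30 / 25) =-1152 / 95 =-12.13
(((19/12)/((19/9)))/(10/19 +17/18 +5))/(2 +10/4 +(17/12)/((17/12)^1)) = 513/24343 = 0.02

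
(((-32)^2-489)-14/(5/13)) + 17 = 2578/5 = 515.60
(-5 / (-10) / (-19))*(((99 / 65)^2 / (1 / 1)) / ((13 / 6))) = -0.03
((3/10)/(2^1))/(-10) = -3/200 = -0.02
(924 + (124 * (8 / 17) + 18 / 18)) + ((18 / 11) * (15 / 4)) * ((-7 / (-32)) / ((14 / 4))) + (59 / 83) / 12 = 1465871335 / 1490016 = 983.80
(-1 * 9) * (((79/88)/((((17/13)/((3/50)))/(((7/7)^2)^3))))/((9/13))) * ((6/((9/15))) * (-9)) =360477/7480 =48.19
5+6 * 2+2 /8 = 69 /4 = 17.25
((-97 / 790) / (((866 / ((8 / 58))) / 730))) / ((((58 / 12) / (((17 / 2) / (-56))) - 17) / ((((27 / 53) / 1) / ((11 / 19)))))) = 370520406 / 1440639332759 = 0.00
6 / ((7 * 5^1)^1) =0.17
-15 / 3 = -5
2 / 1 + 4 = 6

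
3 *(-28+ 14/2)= -63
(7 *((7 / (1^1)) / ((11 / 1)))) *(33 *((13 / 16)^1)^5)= 54580071 / 1048576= 52.05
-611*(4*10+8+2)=-30550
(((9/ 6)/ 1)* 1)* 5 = 15/ 2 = 7.50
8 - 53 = -45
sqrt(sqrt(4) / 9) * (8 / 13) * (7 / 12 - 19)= -34 * sqrt(2) / 9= -5.34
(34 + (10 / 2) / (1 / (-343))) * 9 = -15129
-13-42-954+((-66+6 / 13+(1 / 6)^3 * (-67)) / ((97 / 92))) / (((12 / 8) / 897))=-100456258 / 2619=-38356.72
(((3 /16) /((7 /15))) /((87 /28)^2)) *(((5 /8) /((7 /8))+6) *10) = 2350 /841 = 2.79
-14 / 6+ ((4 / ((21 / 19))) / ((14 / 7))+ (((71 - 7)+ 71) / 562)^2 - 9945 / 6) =-1657.97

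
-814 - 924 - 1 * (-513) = -1225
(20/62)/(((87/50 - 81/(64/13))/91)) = -208000/104253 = -2.00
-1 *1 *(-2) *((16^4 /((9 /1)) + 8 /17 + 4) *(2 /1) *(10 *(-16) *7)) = -4994286080 /153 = -32642392.68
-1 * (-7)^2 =-49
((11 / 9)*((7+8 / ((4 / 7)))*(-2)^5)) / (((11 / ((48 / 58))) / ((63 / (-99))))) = 12544 / 319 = 39.32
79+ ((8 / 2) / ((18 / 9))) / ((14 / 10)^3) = 27347 / 343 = 79.73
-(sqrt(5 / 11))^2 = -5 / 11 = -0.45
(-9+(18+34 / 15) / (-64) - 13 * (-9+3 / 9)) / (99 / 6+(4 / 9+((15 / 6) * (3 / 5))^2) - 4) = 18603 / 2735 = 6.80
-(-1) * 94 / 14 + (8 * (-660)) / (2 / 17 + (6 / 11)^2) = -5427613 / 427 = -12711.04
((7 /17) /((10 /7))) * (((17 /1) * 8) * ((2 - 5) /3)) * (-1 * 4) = 784 /5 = 156.80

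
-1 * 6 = -6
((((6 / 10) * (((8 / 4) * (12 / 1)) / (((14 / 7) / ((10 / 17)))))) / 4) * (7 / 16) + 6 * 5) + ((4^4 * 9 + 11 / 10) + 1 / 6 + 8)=4781209 / 2040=2343.73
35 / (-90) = -7 / 18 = -0.39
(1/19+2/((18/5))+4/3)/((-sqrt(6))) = -166 * sqrt(6)/513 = -0.79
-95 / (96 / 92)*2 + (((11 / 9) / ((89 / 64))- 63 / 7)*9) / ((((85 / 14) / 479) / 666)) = -69729557857 / 18156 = -3840579.30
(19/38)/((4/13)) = 13/8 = 1.62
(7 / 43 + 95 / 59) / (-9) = -4498 / 22833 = -0.20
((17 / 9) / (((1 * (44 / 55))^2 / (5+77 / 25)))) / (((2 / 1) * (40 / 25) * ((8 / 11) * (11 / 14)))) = 13.04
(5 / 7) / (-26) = -5 / 182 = -0.03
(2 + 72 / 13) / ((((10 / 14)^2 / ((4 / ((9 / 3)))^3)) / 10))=614656 / 1755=350.23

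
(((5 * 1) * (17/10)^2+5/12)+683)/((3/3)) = 10468/15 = 697.87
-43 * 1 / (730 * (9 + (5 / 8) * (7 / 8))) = -1376 / 223015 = -0.01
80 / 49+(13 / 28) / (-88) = 28069 / 17248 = 1.63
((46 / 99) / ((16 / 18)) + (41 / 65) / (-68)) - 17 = -200394 / 12155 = -16.49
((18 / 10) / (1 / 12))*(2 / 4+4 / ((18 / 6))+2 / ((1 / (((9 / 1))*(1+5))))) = 11862 / 5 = 2372.40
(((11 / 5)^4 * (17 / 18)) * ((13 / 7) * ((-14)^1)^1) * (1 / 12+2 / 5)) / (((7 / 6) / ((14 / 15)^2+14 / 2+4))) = -250631065399 / 88593750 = -2828.99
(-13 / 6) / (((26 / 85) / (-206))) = 8755 / 6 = 1459.17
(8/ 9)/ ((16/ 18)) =1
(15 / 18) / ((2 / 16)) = 20 / 3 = 6.67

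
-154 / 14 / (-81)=11 / 81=0.14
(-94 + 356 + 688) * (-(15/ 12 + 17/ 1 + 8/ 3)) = -119225/ 6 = -19870.83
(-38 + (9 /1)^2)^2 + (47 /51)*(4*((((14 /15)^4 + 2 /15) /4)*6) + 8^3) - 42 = 1965474979 /860625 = 2283.78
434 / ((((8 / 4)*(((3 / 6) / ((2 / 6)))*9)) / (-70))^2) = 2126600 / 729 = 2917.15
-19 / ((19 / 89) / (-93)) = 8277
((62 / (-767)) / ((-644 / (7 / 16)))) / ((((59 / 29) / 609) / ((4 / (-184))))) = -547491 / 1532085568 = -0.00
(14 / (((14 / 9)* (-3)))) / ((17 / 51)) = -9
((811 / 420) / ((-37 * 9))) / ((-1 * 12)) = 811 / 1678320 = 0.00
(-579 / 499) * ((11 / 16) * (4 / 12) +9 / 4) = -22967 / 7984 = -2.88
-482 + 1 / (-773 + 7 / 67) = -24959955 / 51784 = -482.00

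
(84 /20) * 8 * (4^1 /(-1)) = -134.40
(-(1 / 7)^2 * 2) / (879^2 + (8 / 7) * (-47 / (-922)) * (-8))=-922 / 17453177021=-0.00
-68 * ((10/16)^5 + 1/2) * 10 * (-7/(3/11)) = 42562135/4096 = 10391.15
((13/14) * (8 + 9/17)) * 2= 1885/119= 15.84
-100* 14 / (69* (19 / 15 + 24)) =-7000 / 8717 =-0.80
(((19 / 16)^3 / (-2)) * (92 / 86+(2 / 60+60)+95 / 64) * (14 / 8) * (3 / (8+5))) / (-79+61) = 124046914943 / 105507717120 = 1.18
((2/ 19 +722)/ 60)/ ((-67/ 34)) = -23324/ 3819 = -6.11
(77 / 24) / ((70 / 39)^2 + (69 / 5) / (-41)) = 8002995 / 7196408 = 1.11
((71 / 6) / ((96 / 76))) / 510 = 1349 / 73440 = 0.02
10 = 10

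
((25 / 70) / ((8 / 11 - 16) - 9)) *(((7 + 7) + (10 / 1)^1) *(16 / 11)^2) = -5120 / 6853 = -0.75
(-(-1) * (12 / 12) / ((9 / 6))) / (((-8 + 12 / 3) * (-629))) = 1 / 3774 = 0.00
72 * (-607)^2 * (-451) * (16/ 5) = -191428414848/ 5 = -38285682969.60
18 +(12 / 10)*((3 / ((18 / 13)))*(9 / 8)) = 837 / 40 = 20.92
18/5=3.60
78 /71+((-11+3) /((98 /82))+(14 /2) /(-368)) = -7187841 /1280272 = -5.61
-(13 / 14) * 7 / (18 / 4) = -13 / 9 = -1.44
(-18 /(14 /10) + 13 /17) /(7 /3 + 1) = -4317 /1190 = -3.63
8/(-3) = -8/3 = -2.67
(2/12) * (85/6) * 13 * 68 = 18785/9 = 2087.22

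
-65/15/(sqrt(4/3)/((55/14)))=-715 * sqrt(3)/84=-14.74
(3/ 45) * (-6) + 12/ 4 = 13/ 5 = 2.60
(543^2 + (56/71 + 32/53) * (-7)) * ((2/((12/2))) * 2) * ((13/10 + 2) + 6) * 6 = 10968020.19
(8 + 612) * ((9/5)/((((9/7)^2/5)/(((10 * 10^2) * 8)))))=243040000/9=27004444.44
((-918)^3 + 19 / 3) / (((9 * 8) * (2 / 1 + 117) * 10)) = -2320861877 / 257040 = -9029.19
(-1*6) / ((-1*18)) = 1 / 3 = 0.33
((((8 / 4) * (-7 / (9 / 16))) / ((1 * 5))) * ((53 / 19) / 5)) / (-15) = 0.19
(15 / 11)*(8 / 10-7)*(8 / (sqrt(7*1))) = -744*sqrt(7) / 77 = -25.56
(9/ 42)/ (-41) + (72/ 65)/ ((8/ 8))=41133/ 37310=1.10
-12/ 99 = -4/ 33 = -0.12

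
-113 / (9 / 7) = -791 / 9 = -87.89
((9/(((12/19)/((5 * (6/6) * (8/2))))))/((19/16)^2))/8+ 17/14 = 7043/266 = 26.48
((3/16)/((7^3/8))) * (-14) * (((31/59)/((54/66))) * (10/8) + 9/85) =-164041/2948820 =-0.06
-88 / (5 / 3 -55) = 33 / 20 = 1.65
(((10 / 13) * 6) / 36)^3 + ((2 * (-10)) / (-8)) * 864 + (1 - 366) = 1795.00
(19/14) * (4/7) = 38/49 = 0.78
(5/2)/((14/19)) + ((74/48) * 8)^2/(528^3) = 31463571823/9273470976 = 3.39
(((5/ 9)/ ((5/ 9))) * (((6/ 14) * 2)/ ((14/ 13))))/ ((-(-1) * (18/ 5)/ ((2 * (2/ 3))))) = 130/ 441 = 0.29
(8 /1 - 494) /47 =-486 /47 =-10.34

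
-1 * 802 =-802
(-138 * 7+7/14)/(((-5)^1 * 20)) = 1931/200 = 9.66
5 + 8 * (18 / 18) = 13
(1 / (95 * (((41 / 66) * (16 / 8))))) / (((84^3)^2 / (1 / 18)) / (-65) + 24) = -143 / 1641966999368104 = -0.00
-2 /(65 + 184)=-2 /249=-0.01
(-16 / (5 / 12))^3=-56623.10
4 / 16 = 1 / 4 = 0.25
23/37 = 0.62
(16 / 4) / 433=4 / 433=0.01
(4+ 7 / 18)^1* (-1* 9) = -79 / 2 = -39.50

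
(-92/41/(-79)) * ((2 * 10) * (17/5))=6256/3239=1.93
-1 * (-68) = 68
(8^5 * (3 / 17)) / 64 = 1536 / 17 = 90.35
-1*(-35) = 35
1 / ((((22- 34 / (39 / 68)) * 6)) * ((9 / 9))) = -13 / 2908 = -0.00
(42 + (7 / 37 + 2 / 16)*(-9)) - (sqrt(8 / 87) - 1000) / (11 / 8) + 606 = 4468681 / 3256 - 16*sqrt(174) / 957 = 1372.22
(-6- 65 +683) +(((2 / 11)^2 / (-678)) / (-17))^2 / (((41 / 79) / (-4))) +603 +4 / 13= 314978880873890279 / 259176242253357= 1215.31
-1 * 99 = -99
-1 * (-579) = 579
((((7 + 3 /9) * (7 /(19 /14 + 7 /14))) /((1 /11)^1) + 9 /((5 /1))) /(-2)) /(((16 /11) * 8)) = -656051 /49920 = -13.14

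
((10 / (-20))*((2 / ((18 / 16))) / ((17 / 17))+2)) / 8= -17 / 72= -0.24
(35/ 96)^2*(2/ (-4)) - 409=-7539913/ 18432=-409.07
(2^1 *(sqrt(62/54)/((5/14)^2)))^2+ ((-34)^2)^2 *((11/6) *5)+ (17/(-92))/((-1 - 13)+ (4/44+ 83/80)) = 53854702818254764/4396291875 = 12250028.97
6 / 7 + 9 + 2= 83 / 7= 11.86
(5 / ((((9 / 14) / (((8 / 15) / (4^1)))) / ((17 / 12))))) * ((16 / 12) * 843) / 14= 9554 / 81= 117.95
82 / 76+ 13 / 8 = 411 / 152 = 2.70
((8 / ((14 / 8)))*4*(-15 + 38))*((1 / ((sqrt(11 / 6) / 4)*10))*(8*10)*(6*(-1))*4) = -238550.47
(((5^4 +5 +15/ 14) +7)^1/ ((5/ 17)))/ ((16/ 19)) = 2885359/ 1120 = 2576.21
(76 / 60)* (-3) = -19 / 5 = -3.80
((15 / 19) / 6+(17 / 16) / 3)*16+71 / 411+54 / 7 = 285322 / 18221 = 15.66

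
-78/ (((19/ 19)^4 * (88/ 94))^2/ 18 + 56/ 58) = -1729647/ 22490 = -76.91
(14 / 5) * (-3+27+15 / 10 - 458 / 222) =65.62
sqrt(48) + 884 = 4 * sqrt(3) + 884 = 890.93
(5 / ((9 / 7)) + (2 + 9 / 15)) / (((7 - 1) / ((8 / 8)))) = 146 / 135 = 1.08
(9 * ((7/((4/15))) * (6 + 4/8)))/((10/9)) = 22113/16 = 1382.06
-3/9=-1/3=-0.33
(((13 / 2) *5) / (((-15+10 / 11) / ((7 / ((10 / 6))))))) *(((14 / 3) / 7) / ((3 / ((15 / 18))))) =-1001 / 558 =-1.79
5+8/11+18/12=159/22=7.23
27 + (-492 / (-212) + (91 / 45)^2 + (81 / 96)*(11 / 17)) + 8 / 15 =2013658277 / 58384800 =34.49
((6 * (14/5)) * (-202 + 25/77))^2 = 34725577104/3025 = 11479529.62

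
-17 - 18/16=-145/8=-18.12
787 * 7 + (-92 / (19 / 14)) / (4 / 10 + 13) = 7006517 / 1273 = 5503.94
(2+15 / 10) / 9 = 7 / 18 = 0.39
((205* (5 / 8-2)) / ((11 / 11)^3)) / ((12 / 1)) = -2255 / 96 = -23.49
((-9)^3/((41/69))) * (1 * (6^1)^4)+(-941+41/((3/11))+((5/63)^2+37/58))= -1590792.36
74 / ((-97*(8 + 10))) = -37 / 873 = -0.04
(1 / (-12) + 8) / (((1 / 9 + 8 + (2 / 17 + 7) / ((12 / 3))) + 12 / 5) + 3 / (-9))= 24225 / 36589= 0.66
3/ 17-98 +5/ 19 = -31512/ 323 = -97.56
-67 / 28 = -2.39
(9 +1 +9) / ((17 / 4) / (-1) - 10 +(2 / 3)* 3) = -76 / 49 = -1.55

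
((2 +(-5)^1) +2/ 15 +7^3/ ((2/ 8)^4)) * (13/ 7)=17122001/ 105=163066.68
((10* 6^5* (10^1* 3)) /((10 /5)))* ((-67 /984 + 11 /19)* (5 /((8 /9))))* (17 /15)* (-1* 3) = -8877415725 /779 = -11395912.36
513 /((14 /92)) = 23598 /7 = 3371.14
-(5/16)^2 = -25/256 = -0.10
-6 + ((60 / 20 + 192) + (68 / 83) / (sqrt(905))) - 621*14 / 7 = -1053 + 68*sqrt(905) / 75115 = -1052.97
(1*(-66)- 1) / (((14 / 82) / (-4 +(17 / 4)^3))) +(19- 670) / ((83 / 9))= -1064425489 / 37184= -28625.90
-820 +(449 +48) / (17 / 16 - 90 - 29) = -1555292 / 1887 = -824.21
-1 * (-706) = 706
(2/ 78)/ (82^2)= 1/ 262236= 0.00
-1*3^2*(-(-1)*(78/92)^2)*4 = -13689/529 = -25.88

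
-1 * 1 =-1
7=7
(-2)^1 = -2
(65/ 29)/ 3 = 65/ 87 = 0.75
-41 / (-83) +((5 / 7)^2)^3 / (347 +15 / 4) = 6772710927 / 13700108401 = 0.49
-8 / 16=-1 / 2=-0.50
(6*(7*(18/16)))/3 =63/4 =15.75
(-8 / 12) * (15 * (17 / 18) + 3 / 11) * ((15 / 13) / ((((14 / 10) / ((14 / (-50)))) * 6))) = 953 / 2574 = 0.37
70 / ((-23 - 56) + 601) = 35 / 261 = 0.13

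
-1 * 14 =-14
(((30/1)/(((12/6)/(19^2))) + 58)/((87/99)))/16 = 180609/464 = 389.24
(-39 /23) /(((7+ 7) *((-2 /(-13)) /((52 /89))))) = -6591 /14329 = -0.46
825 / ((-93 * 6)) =-275 / 186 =-1.48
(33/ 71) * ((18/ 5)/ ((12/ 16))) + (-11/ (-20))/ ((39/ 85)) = 189937/ 55380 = 3.43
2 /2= 1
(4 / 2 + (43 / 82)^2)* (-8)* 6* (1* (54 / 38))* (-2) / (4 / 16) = 39649824 / 31939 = 1241.42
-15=-15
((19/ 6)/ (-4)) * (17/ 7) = -323/ 168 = -1.92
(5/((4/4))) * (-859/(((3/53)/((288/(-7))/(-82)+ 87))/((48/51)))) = -30488521360/4879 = -6248928.34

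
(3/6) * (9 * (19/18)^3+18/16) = 1897/324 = 5.85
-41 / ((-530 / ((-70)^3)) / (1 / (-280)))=10045 / 106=94.76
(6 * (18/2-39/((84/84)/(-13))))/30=516/5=103.20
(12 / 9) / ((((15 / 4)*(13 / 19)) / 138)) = 71.71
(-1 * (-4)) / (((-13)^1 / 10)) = -40 / 13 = -3.08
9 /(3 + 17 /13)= 117 /56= 2.09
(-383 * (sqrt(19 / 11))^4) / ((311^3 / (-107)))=14794141 / 3639707951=0.00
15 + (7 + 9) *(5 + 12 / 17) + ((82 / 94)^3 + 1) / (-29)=5437700021 / 51184739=106.24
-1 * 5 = -5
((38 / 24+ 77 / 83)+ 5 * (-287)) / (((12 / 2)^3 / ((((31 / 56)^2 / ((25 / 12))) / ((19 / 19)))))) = -1371115399 / 1405555200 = -0.98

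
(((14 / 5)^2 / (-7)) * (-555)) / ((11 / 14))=43512 / 55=791.13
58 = 58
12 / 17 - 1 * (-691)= 11759 / 17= 691.71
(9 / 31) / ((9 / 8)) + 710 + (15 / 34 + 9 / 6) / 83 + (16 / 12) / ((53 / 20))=4943378219 / 6954819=710.78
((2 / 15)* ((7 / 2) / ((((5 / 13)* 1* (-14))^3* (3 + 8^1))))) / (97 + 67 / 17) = -2873 / 1067220000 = -0.00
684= 684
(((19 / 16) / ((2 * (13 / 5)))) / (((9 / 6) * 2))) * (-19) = -1805 / 1248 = -1.45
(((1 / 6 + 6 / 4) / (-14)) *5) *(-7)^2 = -175 / 6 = -29.17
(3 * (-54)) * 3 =-486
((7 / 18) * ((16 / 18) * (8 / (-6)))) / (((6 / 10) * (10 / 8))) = -448 / 729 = -0.61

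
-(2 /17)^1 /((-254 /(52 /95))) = 52 /205105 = 0.00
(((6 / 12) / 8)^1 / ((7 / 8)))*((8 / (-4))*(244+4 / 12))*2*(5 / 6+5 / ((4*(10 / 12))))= -1466 / 9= -162.89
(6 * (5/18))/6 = 5/18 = 0.28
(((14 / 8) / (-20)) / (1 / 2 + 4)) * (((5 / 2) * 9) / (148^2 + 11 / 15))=-105 / 5257136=-0.00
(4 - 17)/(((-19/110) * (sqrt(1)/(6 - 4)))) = 2860/19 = 150.53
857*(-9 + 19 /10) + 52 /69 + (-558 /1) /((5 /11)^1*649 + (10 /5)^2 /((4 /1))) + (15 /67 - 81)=-21096088039 /3421020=-6166.61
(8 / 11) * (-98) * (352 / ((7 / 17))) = -60928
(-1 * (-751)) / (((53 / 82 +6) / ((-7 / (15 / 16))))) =-6897184 / 8175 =-843.69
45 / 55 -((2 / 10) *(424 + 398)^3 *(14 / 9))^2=-8210973355956290079 / 275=-29858084930750145.74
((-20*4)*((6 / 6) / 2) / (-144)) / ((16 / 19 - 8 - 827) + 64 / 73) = -6935 / 20803698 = -0.00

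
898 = 898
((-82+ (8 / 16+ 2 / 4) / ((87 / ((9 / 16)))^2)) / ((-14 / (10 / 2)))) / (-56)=-88271315 / 168792064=-0.52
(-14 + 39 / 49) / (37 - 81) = 647 / 2156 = 0.30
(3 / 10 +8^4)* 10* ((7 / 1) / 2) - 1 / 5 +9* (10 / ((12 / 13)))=717339 / 5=143467.80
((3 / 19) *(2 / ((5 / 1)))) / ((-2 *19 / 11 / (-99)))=3267 / 1805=1.81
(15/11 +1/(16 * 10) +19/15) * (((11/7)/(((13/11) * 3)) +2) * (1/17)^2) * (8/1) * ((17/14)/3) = 9285307/128648520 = 0.07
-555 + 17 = -538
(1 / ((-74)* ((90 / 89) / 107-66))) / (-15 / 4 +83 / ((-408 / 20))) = -161891 / 6181113070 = -0.00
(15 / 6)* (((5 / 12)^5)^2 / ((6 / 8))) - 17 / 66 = -262611688577 / 1021636509696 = -0.26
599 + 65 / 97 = 58168 / 97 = 599.67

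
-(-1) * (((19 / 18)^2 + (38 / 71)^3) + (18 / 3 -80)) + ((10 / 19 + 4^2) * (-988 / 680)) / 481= -72.78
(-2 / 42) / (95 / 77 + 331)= -11 / 76746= -0.00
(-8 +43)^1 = 35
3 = 3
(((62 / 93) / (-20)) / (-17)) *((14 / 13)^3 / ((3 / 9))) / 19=1372 / 3548155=0.00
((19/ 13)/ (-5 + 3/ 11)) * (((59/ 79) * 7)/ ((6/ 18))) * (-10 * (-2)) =-1294755/ 13351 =-96.98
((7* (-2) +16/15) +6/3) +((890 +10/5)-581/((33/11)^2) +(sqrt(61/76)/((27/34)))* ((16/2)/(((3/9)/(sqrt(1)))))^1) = 136* sqrt(1159)/171 +36743/45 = 843.59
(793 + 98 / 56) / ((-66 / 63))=-758.62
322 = 322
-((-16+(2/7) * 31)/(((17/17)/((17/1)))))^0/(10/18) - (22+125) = -744/5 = -148.80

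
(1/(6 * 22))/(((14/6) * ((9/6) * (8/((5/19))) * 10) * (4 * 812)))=1/456175104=0.00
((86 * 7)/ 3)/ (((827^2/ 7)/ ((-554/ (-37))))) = 2334556/ 75916119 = 0.03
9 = 9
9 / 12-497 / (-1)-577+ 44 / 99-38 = -4205 / 36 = -116.81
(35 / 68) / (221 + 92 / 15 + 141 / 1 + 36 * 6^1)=525 / 595816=0.00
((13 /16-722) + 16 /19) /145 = -4.97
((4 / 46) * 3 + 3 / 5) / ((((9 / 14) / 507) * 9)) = 26026 / 345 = 75.44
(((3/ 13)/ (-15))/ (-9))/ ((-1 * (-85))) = 0.00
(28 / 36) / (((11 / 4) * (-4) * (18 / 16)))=-56 / 891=-0.06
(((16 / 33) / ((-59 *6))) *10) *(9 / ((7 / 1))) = -80 / 4543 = -0.02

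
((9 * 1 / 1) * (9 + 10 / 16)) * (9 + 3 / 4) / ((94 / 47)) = 27027 / 64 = 422.30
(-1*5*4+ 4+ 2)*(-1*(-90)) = -1260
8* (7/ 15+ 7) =59.73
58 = 58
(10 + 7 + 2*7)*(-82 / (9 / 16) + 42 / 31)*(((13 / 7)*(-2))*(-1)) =-1047644 / 63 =-16629.27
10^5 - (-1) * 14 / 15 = 1500014 / 15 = 100000.93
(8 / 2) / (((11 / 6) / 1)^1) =24 / 11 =2.18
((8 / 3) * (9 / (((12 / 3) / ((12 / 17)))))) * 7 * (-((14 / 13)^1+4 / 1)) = -33264 / 221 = -150.52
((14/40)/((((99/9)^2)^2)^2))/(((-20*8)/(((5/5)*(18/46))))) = -63/15776813641600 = -0.00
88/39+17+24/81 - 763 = -260950/351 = -743.45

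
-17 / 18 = -0.94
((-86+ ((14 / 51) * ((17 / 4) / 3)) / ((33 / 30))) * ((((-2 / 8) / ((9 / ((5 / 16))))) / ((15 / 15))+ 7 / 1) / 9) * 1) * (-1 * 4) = 34144933 / 128304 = 266.13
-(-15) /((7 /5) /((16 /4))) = 300 /7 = 42.86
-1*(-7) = 7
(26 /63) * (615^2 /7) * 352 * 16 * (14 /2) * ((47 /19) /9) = 289228825600 /1197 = 241628091.56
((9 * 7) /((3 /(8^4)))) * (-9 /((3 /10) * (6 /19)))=-8171520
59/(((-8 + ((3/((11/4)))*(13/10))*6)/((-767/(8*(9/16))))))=-19753.29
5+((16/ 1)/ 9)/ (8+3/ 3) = 421/ 81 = 5.20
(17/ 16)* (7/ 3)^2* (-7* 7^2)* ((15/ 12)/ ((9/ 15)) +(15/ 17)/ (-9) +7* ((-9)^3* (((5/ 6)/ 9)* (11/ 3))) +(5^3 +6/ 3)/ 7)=1957028689/ 576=3397619.25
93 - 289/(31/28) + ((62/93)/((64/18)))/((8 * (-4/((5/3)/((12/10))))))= -16002823/95232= -168.04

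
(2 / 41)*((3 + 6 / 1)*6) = 108 / 41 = 2.63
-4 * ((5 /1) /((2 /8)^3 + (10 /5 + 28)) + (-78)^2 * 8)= -373996928 /1921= -194688.67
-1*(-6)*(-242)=-1452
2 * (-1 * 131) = -262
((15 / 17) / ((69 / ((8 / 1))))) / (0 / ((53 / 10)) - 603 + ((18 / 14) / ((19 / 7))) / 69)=-190 / 1119909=-0.00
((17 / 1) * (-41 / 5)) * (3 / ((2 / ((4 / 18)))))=-697 / 15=-46.47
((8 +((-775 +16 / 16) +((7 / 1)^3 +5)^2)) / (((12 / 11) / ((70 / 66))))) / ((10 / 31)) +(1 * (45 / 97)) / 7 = 8865482587 / 24444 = 362685.43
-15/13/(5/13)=-3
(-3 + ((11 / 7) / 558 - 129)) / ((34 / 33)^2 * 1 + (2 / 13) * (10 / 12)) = -811008913 / 7309862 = -110.95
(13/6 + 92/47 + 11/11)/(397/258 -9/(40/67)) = -1242700/3282809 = -0.38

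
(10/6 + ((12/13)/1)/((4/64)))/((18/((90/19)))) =3205/741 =4.33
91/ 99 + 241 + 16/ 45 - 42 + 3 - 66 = 67951/ 495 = 137.27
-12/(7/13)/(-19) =156/133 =1.17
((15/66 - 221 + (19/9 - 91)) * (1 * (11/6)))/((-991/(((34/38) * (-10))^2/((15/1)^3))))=932603/68631705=0.01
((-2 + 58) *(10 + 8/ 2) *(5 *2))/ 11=7840/ 11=712.73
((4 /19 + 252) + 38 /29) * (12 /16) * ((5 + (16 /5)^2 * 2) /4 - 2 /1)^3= 184067571309 /11600000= 15867.89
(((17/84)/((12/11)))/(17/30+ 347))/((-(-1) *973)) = 935/1704439128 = 0.00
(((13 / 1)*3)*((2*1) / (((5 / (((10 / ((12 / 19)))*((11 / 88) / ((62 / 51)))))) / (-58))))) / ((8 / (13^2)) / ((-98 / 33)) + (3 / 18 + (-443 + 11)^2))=-9075470859 / 1149803336572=-0.01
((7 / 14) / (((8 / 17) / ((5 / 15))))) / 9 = 17 / 432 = 0.04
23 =23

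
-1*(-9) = 9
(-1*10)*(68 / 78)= -340 / 39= -8.72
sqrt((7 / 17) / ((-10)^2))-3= -3 +sqrt(119) / 170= -2.94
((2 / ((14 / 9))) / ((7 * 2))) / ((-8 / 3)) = -27 / 784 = -0.03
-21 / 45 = -7 / 15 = -0.47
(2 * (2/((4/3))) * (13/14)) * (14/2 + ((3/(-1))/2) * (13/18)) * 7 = 923/8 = 115.38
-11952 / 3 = -3984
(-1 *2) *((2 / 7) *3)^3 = -432 / 343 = -1.26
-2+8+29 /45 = 299 /45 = 6.64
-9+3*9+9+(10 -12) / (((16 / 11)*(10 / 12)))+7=647 / 20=32.35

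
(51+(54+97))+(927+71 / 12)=13619 / 12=1134.92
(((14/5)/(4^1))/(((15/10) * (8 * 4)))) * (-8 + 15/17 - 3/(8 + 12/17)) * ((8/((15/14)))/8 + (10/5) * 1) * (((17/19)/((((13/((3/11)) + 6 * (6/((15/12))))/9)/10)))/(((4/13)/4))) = -56381325/12901456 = -4.37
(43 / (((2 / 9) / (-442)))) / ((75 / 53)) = -1510977 / 25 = -60439.08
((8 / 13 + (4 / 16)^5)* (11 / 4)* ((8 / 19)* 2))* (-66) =-2978415 / 31616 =-94.21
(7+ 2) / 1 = 9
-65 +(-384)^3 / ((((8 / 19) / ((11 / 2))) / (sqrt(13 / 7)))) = -739639296 * sqrt(91) / 7 -65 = -1007958521.23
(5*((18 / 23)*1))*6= 540 / 23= 23.48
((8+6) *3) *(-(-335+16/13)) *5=911190/13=70091.54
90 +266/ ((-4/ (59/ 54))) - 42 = -2663/ 108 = -24.66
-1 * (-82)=82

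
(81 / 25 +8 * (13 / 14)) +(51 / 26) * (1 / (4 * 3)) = 197143 / 18200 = 10.83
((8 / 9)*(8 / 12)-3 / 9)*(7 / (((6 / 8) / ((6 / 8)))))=49 / 27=1.81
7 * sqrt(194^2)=1358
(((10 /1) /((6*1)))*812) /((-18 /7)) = -14210 /27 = -526.30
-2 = -2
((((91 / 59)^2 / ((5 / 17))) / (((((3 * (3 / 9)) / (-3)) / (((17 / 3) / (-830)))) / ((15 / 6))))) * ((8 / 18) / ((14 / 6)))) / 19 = 341887 / 82343055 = 0.00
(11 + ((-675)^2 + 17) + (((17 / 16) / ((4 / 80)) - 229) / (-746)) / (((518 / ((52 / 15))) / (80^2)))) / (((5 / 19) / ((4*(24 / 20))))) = 20073312291096 / 2415175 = 8311328.29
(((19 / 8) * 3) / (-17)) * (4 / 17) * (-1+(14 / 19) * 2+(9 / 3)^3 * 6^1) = -16.02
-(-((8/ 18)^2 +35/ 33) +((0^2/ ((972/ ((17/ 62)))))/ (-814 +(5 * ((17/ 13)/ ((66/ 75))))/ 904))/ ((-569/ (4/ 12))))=1121/ 891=1.26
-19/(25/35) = -133/5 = -26.60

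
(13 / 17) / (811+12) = 13 / 13991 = 0.00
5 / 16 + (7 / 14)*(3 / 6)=9 / 16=0.56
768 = 768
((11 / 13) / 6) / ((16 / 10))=55 / 624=0.09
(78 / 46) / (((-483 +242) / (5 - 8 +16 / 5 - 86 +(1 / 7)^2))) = 819624 / 1358035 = 0.60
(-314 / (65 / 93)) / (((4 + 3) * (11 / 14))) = -58404 / 715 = -81.68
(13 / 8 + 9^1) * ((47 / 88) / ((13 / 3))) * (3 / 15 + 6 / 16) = 0.75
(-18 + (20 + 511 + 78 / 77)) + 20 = 41119 / 77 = 534.01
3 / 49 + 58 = 2845 / 49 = 58.06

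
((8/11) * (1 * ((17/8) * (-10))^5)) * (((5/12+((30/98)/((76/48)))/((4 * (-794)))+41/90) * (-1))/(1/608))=51491335070245625/30813552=1671061326.21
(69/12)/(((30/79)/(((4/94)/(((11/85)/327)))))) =3366901/2068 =1628.10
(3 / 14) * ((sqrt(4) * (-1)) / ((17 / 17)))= -3 / 7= -0.43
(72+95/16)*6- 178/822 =1536839/3288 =467.41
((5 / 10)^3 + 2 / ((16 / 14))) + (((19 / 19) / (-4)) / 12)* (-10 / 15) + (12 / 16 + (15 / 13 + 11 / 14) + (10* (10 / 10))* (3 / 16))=42283 / 6552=6.45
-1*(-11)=11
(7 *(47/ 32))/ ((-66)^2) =329/ 139392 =0.00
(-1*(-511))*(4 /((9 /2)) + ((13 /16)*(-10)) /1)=-266231 /72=-3697.65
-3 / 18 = -1 / 6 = -0.17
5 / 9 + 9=86 / 9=9.56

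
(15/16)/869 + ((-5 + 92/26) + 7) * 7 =38.77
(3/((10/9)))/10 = 0.27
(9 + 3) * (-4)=-48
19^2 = 361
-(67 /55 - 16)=813 /55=14.78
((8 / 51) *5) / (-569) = -40 / 29019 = -0.00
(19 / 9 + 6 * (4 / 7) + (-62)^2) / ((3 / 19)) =4607899 / 189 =24380.42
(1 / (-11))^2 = 0.01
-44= -44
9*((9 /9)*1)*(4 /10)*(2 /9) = 4 /5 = 0.80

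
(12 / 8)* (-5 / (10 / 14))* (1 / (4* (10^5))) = -21 / 800000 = -0.00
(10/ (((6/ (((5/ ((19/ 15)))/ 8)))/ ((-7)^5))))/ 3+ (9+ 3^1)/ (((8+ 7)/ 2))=-10500727/ 2280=-4605.58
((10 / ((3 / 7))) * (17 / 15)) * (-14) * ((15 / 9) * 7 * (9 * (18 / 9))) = -233240 / 3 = -77746.67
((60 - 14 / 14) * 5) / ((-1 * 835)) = -59 / 167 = -0.35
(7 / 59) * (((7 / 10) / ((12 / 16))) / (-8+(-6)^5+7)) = -0.00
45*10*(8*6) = 21600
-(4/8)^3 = -1/8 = -0.12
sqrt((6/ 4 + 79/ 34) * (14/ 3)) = sqrt(46410)/ 51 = 4.22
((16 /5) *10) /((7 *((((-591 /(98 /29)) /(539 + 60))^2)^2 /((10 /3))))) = 542829611649025756160 /258858940828179123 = 2097.01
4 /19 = 0.21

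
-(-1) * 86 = 86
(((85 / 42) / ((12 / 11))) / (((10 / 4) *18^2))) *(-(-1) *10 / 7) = 935 / 285768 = 0.00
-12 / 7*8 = -96 / 7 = -13.71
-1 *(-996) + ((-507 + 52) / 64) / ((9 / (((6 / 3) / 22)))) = 6310201 / 6336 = 995.93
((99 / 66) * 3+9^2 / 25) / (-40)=-0.19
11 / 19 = 0.58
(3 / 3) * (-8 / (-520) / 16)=1 / 1040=0.00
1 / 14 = 0.07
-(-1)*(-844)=-844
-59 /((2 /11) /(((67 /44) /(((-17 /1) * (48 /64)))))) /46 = 3953 /4692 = 0.84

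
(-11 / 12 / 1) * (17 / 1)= -187 / 12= -15.58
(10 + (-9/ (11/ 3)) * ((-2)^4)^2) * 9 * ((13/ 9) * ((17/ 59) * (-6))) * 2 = 18038904/ 649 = 27794.92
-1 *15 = -15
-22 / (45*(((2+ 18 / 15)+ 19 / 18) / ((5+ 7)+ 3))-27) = 660 / 427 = 1.55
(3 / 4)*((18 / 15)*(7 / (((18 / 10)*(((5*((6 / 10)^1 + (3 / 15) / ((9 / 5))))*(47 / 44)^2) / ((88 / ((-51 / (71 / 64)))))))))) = -1984521 / 1201696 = -1.65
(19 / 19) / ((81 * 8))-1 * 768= -497663 / 648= -768.00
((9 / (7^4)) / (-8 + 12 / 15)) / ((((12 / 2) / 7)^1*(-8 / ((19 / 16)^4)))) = 651605 / 4315938816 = 0.00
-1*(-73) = 73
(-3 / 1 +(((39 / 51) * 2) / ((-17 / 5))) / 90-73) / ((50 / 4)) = -395378 / 65025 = -6.08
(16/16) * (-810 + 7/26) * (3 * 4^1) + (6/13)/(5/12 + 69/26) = -60505386/6227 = -9716.62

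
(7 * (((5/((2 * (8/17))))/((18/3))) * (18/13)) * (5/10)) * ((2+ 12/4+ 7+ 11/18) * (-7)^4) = 324291065/2496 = 129924.30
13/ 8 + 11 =101/ 8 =12.62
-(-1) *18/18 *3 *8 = 24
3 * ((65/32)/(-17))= -195/544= -0.36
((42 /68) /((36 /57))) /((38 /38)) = 133 /136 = 0.98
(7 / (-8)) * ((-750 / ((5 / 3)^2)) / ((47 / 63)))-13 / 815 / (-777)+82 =398.68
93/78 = 31/26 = 1.19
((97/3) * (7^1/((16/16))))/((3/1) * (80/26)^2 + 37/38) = 4360538/565959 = 7.70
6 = 6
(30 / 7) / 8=0.54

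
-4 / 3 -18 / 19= -2.28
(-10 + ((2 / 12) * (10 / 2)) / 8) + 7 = -139 / 48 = -2.90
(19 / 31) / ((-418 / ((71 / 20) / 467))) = -71 / 6369880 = -0.00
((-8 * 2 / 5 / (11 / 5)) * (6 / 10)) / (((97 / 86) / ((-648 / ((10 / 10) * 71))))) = 2674944 / 378785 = 7.06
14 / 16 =7 / 8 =0.88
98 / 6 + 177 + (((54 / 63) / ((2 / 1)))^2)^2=1392823 / 7203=193.37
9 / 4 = 2.25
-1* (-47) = 47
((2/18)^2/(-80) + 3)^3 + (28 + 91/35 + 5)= 62.60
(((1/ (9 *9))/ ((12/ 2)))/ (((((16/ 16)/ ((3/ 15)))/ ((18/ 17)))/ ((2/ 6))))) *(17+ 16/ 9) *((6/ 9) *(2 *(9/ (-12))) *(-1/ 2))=169/ 123930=0.00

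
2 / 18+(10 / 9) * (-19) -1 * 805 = -826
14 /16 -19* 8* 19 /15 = -22999 /120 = -191.66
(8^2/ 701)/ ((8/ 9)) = 72/ 701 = 0.10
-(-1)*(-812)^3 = -535387328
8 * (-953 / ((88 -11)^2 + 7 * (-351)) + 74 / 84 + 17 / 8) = 28451 / 1302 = 21.85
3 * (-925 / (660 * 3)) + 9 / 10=-0.50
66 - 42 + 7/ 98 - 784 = -10639/ 14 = -759.93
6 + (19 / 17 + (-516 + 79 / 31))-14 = -274216 / 527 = -520.33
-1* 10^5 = -100000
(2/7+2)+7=65/7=9.29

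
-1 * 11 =-11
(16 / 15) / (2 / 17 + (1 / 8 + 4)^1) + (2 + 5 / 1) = 62761 / 8655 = 7.25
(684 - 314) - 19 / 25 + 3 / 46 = 424701 / 1150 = 369.31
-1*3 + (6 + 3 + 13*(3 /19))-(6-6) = 8.05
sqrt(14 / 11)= sqrt(154) / 11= 1.13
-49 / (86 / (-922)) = 22589 / 43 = 525.33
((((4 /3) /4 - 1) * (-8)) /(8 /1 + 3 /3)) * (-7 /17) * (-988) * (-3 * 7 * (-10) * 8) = 405015.42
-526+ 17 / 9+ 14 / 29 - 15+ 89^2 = 1926799 / 261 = 7382.37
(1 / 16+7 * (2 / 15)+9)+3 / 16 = 611 / 60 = 10.18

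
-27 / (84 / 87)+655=17557 / 28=627.04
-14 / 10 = -1.40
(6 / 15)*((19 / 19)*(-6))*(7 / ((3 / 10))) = -56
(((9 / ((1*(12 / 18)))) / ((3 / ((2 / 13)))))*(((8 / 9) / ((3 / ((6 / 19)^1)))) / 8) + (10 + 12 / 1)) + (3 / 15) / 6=163327 / 7410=22.04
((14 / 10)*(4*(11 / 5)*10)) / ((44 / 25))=70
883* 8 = 7064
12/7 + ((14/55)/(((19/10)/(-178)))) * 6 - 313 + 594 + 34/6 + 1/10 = 6381589/43890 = 145.40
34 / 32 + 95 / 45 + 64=67.17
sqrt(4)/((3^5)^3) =0.00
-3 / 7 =-0.43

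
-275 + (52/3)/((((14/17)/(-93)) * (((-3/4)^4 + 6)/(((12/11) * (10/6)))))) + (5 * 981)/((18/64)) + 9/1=2068163326/124509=16610.55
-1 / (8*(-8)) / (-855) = -1 / 54720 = -0.00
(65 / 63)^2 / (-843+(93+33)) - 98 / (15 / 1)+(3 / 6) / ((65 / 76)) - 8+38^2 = 1430.05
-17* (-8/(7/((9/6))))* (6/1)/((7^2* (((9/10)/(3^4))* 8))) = 13770/343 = 40.15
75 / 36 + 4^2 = 217 / 12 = 18.08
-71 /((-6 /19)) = 1349 /6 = 224.83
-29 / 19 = -1.53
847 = 847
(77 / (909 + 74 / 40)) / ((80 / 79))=6083 / 72868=0.08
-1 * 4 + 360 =356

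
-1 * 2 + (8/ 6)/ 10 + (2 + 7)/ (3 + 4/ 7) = 0.65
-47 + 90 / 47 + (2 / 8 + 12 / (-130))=-549013 / 12220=-44.93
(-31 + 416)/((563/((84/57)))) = 10780/10697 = 1.01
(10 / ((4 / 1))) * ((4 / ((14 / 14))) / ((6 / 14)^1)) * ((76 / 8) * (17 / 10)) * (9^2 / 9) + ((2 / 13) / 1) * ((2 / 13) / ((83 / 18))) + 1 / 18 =428160796 / 126243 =3391.56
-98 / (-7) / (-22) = -7 / 11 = -0.64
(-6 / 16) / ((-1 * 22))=3 / 176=0.02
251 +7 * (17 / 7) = 268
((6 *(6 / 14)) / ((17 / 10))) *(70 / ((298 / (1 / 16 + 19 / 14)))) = 35775 / 70924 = 0.50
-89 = -89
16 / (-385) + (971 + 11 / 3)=1125692 / 1155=974.63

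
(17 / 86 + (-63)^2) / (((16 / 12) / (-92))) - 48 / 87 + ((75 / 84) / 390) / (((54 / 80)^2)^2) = -273875.18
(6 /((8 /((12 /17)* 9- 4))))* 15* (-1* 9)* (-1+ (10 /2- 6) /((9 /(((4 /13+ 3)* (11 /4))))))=211725 /442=479.02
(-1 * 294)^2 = 86436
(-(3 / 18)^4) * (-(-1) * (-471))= 157 / 432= 0.36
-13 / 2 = -6.50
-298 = -298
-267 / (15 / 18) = -1602 / 5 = -320.40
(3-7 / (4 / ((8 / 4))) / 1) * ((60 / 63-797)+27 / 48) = 267283 / 672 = 397.74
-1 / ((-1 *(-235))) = -1 / 235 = -0.00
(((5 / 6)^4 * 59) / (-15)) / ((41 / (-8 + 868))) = -1585625 / 39852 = -39.79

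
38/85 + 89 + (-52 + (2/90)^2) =1289132/34425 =37.45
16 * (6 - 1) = 80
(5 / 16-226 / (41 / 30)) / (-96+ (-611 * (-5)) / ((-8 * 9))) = 974475 / 817294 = 1.19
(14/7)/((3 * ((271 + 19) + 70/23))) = 23/10110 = 0.00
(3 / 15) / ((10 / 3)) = 0.06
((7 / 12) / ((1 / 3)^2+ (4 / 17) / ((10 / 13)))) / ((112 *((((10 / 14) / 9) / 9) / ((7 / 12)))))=67473 / 81664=0.83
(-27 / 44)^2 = 729 / 1936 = 0.38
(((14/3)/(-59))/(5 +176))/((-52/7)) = 49/832962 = 0.00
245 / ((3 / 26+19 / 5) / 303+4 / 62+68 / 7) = 2094169350 / 83696033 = 25.02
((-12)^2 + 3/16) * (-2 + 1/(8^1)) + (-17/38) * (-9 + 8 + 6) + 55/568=-47051665/172672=-272.49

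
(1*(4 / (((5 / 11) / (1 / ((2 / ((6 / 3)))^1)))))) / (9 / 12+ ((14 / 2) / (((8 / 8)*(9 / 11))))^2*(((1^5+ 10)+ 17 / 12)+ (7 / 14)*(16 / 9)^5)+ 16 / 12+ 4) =420901272 / 74846938325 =0.01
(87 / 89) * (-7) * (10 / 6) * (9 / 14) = -1305 / 178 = -7.33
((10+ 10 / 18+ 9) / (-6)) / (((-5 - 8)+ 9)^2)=-11 / 54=-0.20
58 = 58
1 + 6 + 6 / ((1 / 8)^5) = 196615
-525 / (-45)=35 / 3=11.67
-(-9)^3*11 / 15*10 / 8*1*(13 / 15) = 11583 / 20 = 579.15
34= 34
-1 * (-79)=79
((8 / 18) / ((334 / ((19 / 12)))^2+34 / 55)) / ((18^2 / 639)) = 1409705 / 71566399314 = 0.00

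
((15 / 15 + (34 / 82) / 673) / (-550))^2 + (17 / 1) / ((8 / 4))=323583926827 / 38068682450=8.50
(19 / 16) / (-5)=-19 / 80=-0.24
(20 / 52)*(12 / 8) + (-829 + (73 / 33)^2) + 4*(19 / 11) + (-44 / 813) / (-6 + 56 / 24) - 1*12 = -828.61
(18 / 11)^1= 18 / 11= 1.64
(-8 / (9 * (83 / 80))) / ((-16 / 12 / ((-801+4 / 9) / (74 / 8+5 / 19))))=-87612800 / 1620243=-54.07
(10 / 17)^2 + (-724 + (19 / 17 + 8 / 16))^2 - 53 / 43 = 25939392935 / 49708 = 521835.38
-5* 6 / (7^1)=-30 / 7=-4.29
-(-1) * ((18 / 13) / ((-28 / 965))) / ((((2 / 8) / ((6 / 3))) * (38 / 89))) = -1545930 / 1729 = -894.12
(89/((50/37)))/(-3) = -3293/150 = -21.95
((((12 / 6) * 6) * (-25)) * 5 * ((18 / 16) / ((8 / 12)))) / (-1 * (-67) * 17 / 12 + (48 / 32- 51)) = -6075 / 109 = -55.73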